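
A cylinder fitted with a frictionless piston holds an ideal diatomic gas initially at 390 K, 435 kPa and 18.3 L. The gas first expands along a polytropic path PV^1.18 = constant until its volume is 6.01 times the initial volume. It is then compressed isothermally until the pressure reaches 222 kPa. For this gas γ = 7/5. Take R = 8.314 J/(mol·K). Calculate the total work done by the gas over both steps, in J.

3880 J

n = P₁V₁/(RT₁) = 435×18.3/(8.314×390) = 2.46 mol.
Step 1 — Polytropic n=1.18: T₂ = T₁(V₁/V₂)^(n−1) = 390×(0.166)^0.18 = 282 K; P₂ = P₁(V₁/V₂)^n = 52.4 kPa.
W = (P₁V₁−P₂V₂)/(n−1) = (435×18.3−52.4×110)/0.18 = 12200 J.
ΔU = nCvΔT = 2.46×20.8×(282−390) = -5490 J.
Q = ΔU + W = 6710 J.
State after step 1: P = 52.4 kPa, V = 110 L, T = 282 K.
Step 2 — Isothermal: T stays 282 K; PV = const ⇒ V₂ = 26.0 L, P₂ = 222 kPa.
ΔU = 0 (ideal gas, T constant).
W = nRT ln(V₂/V₁) = 2.46×8.314×282×ln(0.236) = -8320 J.
Q = ΔU + W = -8320 J.
Net over both steps: W = 3880 J, Q = -1610 J, ΔU = -5490 J.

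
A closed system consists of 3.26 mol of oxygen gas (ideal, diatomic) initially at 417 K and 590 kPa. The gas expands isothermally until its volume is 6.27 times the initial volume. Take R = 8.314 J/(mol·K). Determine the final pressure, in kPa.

V₁ = nRT₁/P₁ = 3.26×8.314×417/590 = 19.2 L.
Isothermal: T stays 417 K; PV = const ⇒ V₂ = 120 L, P₂ = 94.1 kPa.

94.1 kPa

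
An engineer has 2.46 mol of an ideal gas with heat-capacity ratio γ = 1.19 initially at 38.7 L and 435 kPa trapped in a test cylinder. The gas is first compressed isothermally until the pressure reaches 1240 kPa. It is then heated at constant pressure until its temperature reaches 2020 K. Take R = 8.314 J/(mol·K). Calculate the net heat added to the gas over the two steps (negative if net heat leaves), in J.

136000 J

T₁ = P₁V₁/(nR) = 435×38.7/(2.46×8.314) = 823 K.
Step 1 — Isothermal: T stays 823 K; PV = const ⇒ V₂ = 13.6 L, P₂ = 1240 kPa.
ΔU = 0 (ideal gas, T constant).
W = nRT ln(V₂/V₁) = 2.46×8.314×823×ln(0.351) = -17600 J.
Q = ΔU + W = -17600 J.
State after step 1: P = 1240 kPa, V = 13.6 L, T = 823 K.
Step 2 — Isobaric: P stays 1240 kPa; V/T = const ⇒ T₂ = 2020 K, V₂ = 33.3 L.
W = PΔV = 1240×(33.3−13.6) kPa·L = 24500 J.
ΔU = nCvΔT = 2.46×43.8×(2020−823) = 129000 J.
Q = ΔU + W = nCpΔT = 153000 J.
Net over both steps: W = 6840 J, Q = 136000 J, ΔU = 129000 J.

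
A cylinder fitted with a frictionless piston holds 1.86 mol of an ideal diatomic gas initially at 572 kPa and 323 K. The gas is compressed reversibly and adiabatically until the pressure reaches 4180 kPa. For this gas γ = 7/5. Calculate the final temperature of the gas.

570 K

V₁ = nRT₁/P₁ = 1.86×8.314×323/572 = 8.73 L.
Adiabatic: T₂/T₁ = (P₂/P₁)^((γ−1)/γ) ⇒ T₂ = 323×(7.31)^0.286 = 570 K; V₂ = 2.11 L.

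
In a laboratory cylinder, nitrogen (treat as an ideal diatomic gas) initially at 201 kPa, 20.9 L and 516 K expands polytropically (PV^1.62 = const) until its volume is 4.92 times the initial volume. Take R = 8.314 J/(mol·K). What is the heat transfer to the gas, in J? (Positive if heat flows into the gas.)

n = P₁V₁/(RT₁) = 201×20.9/(8.314×516) = 0.979 mol.
Polytropic n=1.62: T₂ = T₁(V₁/V₂)^(n−1) = 516×(0.203)^0.62 = 192 K; P₂ = P₁(V₁/V₂)^n = 15.2 kPa.
W = (P₁V₁−P₂V₂)/(n−1) = (201×20.9−15.2×103)/0.62 = 4250 J.
ΔU = nCvΔT = 0.979×20.8×(192−516) = -6590 J.
Q = ΔU + W = -2340 J.

-2340 J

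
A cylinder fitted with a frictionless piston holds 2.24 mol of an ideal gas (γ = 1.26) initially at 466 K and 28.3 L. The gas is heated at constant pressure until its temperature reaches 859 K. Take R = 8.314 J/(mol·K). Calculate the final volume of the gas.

52.2 L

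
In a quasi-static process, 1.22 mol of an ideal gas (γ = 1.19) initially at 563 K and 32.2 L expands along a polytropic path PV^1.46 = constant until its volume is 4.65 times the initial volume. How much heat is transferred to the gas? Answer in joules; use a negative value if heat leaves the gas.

P₁ = nRT₁/V₁ = 1.22×8.314×563/32.2 = 177 kPa.
Polytropic n=1.46: T₂ = T₁(V₁/V₂)^(n−1) = 563×(0.215)^0.46 = 278 K; P₂ = P₁(V₁/V₂)^n = 18.8 kPa.
W = (P₁V₁−P₂V₂)/(n−1) = (177×32.2−18.8×150)/0.46 = 6290 J.
ΔU = nCvΔT = 1.22×43.8×(278−563) = -15200 J.
Q = ΔU + W = -8940 J.

-8940 J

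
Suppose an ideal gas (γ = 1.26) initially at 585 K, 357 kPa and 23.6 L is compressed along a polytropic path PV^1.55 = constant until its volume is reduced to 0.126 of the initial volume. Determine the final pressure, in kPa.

Polytropic n=1.55: T₂ = T₁(V₁/V₂)^(n−1) = 585×(7.94)^0.55 = 1830 K; P₂ = P₁(V₁/V₂)^n = 8850 kPa.

8850 kPa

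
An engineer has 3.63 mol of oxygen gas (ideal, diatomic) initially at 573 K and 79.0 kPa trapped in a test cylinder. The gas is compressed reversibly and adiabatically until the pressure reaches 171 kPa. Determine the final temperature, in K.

714 K

V₁ = nRT₁/P₁ = 3.63×8.314×573/79.0 = 219 L.
Adiabatic: T₂/T₁ = (P₂/P₁)^((γ−1)/γ) ⇒ T₂ = 573×(2.16)^0.286 = 714 K; V₂ = 126 L.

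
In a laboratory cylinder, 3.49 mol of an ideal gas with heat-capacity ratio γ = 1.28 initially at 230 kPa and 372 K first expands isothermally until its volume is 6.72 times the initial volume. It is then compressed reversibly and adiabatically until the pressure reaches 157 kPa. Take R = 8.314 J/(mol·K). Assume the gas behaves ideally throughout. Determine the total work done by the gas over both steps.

5320 J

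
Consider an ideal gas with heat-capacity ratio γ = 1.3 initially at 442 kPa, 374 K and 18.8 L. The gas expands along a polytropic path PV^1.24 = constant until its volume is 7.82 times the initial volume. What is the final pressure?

Polytropic n=1.24: T₂ = T₁(V₁/V₂)^(n−1) = 374×(0.128)^0.24 = 228 K; P₂ = P₁(V₁/V₂)^n = 34.5 kPa.

34.5 kPa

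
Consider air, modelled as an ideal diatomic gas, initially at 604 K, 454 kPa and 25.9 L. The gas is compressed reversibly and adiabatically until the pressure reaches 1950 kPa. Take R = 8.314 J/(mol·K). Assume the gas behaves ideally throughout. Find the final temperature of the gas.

Adiabatic: T₂/T₁ = (P₂/P₁)^((γ−1)/γ) ⇒ T₂ = 604×(4.30)^0.286 = 916 K; V₂ = 9.14 L.

916 K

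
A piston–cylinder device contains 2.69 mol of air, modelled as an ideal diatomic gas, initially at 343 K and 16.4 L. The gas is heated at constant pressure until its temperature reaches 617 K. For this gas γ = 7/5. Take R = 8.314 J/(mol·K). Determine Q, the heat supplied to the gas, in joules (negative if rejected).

21400 J

P₁ = nRT₁/V₁ = 2.69×8.314×343/16.4 = 468 kPa.
Isobaric: P stays 468 kPa; V/T = const ⇒ T₂ = 617 K, V₂ = 29.5 L.
W = PΔV = 468×(29.5−16.4) kPa·L = 6130 J.
ΔU = nCvΔT = 2.69×20.8×(617−343) = 15300 J.
Q = ΔU + W = nCpΔT = 21400 J.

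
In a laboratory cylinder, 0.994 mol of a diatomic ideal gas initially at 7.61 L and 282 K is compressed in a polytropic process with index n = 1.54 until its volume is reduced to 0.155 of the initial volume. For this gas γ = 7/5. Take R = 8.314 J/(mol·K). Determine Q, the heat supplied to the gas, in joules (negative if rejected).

2620 J

P₁ = nRT₁/V₁ = 0.994×8.314×282/7.61 = 306 kPa.
Polytropic n=1.54: T₂ = T₁(V₁/V₂)^(n−1) = 282×(6.45)^0.54 = 772 K; P₂ = P₁(V₁/V₂)^n = 5410 kPa.
W = (P₁V₁−P₂V₂)/(n−1) = (306×7.61−5410×1.18)/0.54 = -7490 J.
ΔU = nCvΔT = 0.994×20.8×(772−282) = 10100 J.
Q = ΔU + W = 2620 J.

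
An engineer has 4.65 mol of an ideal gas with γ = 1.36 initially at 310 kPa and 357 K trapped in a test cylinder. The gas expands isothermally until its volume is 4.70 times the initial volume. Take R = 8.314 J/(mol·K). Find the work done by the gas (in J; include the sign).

V₁ = nRT₁/P₁ = 4.65×8.314×357/310 = 44.5 L.
Isothermal: T stays 357 K; PV = const ⇒ V₂ = 209 L, P₂ = 66.0 kPa.
W = nRT ln(V₂/V₁) = 4.65×8.314×357×ln(4.70) = 21400 J.

21400 J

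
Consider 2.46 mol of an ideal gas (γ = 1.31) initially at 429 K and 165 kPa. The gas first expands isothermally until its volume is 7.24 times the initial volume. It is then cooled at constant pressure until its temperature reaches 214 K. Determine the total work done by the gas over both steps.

13000 J

V₁ = nRT₁/P₁ = 2.46×8.314×429/165 = 53.2 L.
Step 1 — Isothermal: T stays 429 K; PV = const ⇒ V₂ = 385 L, P₂ = 22.8 kPa.
ΔU = 0 (ideal gas, T constant).
W = nRT ln(V₂/V₁) = 2.46×8.314×429×ln(7.24) = 17400 J.
Q = ΔU + W = 17400 J.
State after step 1: P = 22.8 kPa, V = 385 L, T = 429 K.
Step 2 — Isobaric: P stays 22.8 kPa; V/T = const ⇒ T₂ = 214 K, V₂ = 192 L.
W = PΔV = 22.8×(192−385) kPa·L = -4400 J.
ΔU = nCvΔT = 2.46×26.8×(214−429) = -14200 J.
Q = ΔU + W = nCpΔT = -18600 J.
Net over both steps: W = 13000 J, Q = -1210 J, ΔU = -14200 J.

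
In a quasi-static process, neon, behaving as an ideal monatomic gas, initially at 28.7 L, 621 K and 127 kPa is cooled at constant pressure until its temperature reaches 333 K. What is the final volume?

Isobaric: P stays 127 kPa; V/T = const ⇒ T₂ = 333 K, V₂ = 15.4 L.

15.4 L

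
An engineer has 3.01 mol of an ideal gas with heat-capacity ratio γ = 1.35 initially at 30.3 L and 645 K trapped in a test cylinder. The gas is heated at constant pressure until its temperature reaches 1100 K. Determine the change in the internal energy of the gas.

P₁ = nRT₁/V₁ = 3.01×8.314×645/30.3 = 533 kPa.
Isobaric: P stays 533 kPa; V/T = const ⇒ T₂ = 1100 K, V₂ = 51.7 L.
For an ideal gas ΔU = nCvΔT with Cv = R/(γ−1) = 23.8 J/(mol·K).
ΔU = 3.01×23.8×(1100−645) = 32500 J.

32500 J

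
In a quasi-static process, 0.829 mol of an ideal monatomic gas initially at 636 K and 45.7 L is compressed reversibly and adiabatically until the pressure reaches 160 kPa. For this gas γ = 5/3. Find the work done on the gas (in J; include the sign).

1490 J

P₁ = nRT₁/V₁ = 0.829×8.314×636/45.7 = 95.9 kPa.
Adiabatic: T₂/T₁ = (P₂/P₁)^((γ−1)/γ) ⇒ T₂ = 636×(1.67)^0.400 = 780 K; V₂ = 33.6 L.
ΔU = nCvΔT = 0.829×12.5×(780−636) = 1490 J.
Q = 0 for an adiabatic process, so W = −ΔU = -1490 J.
Work done on the gas = −W_by = 1490 J.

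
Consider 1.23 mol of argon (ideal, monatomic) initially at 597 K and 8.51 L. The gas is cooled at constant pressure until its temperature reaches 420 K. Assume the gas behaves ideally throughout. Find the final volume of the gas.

5.99 L

P₁ = nRT₁/V₁ = 1.23×8.314×597/8.51 = 717 kPa.
Isobaric: P stays 717 kPa; V/T = const ⇒ T₂ = 420 K, V₂ = 5.99 L.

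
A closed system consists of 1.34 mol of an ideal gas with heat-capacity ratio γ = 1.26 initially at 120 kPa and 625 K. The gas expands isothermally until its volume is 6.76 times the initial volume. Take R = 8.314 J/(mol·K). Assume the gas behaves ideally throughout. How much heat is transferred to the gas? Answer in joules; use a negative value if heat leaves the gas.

V₁ = nRT₁/P₁ = 1.34×8.314×625/120 = 58.0 L.
Isothermal: T stays 625 K; PV = const ⇒ V₂ = 392 L, P₂ = 17.8 kPa.
ΔU = 0 (ideal gas, T constant).
W = nRT ln(V₂/V₁) = 1.34×8.314×625×ln(6.76) = 13300 J.
Q = ΔU + W = 13300 J.

13300 J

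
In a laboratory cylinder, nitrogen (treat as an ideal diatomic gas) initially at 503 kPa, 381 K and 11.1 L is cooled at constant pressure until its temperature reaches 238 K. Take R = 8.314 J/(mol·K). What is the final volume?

Isobaric: P stays 503 kPa; V/T = const ⇒ T₂ = 238 K, V₂ = 6.93 L.

6.93 L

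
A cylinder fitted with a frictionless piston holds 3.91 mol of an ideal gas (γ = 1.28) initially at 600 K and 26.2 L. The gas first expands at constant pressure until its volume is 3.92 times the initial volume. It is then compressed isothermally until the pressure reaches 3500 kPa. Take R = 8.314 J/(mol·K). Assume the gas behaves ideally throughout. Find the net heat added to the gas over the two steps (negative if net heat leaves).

142000 J

P₁ = nRT₁/V₁ = 3.91×8.314×600/26.2 = 744 kPa.
Step 1 — Isobaric: P stays 744 kPa; V/T = const ⇒ T₂ = 2350 K, V₂ = 103 L.
W = PΔV = 744×(103−26.2) kPa·L = 57000 J.
ΔU = nCvΔT = 3.91×29.7×(2350−600) = 203000 J.
Q = ΔU + W = nCpΔT = 260000 J.
State after step 1: P = 744 kPa, V = 103 L, T = 2350 K.
Step 2 — Isothermal: T stays 2350 K; PV = const ⇒ V₂ = 21.8 L, P₂ = 3500 kPa.
ΔU = 0 (ideal gas, T constant).
W = nRT ln(V₂/V₁) = 3.91×8.314×2350×ln(0.213) = -118000 J.
Q = ΔU + W = -118000 J.
Net over both steps: W = -61400 J, Q = 142000 J, ΔU = 203000 J.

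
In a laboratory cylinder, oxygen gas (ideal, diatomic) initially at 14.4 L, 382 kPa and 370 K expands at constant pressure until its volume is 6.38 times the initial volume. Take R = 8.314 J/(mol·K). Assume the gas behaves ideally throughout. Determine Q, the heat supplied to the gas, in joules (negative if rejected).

n = P₁V₁/(RT₁) = 382×14.4/(8.314×370) = 1.79 mol.
Isobaric: P stays 382 kPa; V/T = const ⇒ T₂ = 2360 K, V₂ = 91.9 L.
W = PΔV = 382×(91.9−14.4) kPa·L = 29600 J.
ΔU = nCvΔT = 1.79×20.8×(2360−370) = 74000 J.
Q = ΔU + W = nCpΔT = 104000 J.

104000 J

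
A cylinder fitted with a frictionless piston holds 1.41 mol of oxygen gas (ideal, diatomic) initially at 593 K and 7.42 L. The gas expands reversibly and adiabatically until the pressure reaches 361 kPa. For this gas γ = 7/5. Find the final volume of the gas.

14.7 L

P₁ = nRT₁/V₁ = 1.41×8.314×593/7.42 = 937 kPa.
Adiabatic: T₂/T₁ = (P₂/P₁)^((γ−1)/γ) ⇒ T₂ = 593×(0.385)^0.286 = 452 K; V₂ = 14.7 L.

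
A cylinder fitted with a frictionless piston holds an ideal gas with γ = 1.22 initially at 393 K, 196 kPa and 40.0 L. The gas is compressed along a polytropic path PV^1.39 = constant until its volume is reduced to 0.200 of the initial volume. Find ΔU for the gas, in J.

n = P₁V₁/(RT₁) = 196×40.0/(8.314×393) = 2.40 mol.
Polytropic n=1.39: T₂ = T₁(V₁/V₂)^(n−1) = 393×(5.00)^0.39 = 736 K; P₂ = P₁(V₁/V₂)^n = 1840 kPa.
For an ideal gas ΔU = nCvΔT with Cv = R/(γ−1) = 37.8 J/(mol·K).
ΔU = 2.40×37.8×(736−393) = 31100 J.

31100 J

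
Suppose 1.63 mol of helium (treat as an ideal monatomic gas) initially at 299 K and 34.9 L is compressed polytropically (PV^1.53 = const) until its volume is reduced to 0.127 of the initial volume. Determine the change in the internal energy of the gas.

12100 J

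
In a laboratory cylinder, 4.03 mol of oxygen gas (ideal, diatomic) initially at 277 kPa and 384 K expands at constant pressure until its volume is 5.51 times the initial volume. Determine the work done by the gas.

58000 J

V₁ = nRT₁/P₁ = 4.03×8.314×384/277 = 46.4 L.
Isobaric: P stays 277 kPa; V/T = const ⇒ T₂ = 2120 K, V₂ = 256 L.
W = PΔV = 277×(256−46.4) kPa·L = 58000 J.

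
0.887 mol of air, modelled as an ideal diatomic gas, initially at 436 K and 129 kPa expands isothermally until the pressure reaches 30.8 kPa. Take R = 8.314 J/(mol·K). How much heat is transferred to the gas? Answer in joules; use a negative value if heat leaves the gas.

V₁ = nRT₁/P₁ = 0.887×8.314×436/129 = 24.9 L.
Isothermal: T stays 436 K; PV = const ⇒ V₂ = 104 L, P₂ = 30.8 kPa.
ΔU = 0 (ideal gas, T constant).
W = nRT ln(V₂/V₁) = 0.887×8.314×436×ln(4.19) = 4610 J.
Q = ΔU + W = 4610 J.

4610 J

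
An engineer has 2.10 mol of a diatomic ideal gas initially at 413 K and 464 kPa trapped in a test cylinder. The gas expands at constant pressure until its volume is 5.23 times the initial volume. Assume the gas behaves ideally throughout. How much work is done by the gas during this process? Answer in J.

V₁ = nRT₁/P₁ = 2.10×8.314×413/464 = 15.5 L.
Isobaric: P stays 464 kPa; V/T = const ⇒ T₂ = 2160 K, V₂ = 81.3 L.
W = PΔV = 464×(81.3−15.5) kPa·L = 30500 J.

30500 J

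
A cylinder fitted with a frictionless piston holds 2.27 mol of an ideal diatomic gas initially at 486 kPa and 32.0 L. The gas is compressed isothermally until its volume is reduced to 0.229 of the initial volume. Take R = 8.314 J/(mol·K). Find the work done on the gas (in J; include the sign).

22900 J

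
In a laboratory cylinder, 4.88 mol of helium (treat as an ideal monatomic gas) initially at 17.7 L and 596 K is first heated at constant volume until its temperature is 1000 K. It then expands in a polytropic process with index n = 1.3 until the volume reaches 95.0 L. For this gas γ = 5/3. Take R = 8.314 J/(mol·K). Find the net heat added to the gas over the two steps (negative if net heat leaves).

54000 J

P₁ = nRT₁/V₁ = 4.88×8.314×596/17.7 = 1370 kPa.
Step 1 — Isochoric: V stays 17.7 L; P/T = const ⇒ T₂ = 1000 K, P₂ = 2290 kPa.
W = 0 (no volume change).
ΔU = nCvΔT = 4.88×12.5×(1000−596) = 24600 J.
Q = ΔU = 24600 J.
State after step 1: P = 2290 kPa, V = 17.7 L, T = 1000 K.
Step 2 — Polytropic n=1.3: T₂ = T₁(V₁/V₂)^(n−1) = 1000×(0.186)^0.30 = 604 K; P₂ = P₁(V₁/V₂)^n = 258 kPa.
W = (P₁V₁−P₂V₂)/(n−1) = (2290×17.7−258×95.0)/0.30 = 53500 J.
ΔU = nCvΔT = 4.88×12.5×(604−1000) = -24100 J.
Q = ΔU + W = 29500 J.
Net over both steps: W = 53500 J, Q = 54000 J, ΔU = 490 J.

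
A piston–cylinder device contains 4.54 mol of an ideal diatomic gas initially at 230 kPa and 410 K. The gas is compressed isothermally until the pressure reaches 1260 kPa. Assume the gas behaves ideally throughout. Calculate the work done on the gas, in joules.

V₁ = nRT₁/P₁ = 4.54×8.314×410/230 = 67.3 L.
Isothermal: T stays 410 K; PV = const ⇒ V₂ = 12.3 L, P₂ = 1260 kPa.
W = nRT ln(V₂/V₁) = 4.54×8.314×410×ln(0.183) = -26300 J.
Work done on the gas = −W_by = 26300 J.

26300 J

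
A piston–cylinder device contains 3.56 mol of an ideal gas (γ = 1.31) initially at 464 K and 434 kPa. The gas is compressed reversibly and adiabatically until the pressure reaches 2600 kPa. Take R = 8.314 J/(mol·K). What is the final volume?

V₁ = nRT₁/P₁ = 3.56×8.314×464/434 = 31.6 L.
Adiabatic: T₂/T₁ = (P₂/P₁)^((γ−1)/γ) ⇒ T₂ = 464×(5.99)^0.237 = 709 K; V₂ = 8.07 L.

8.07 L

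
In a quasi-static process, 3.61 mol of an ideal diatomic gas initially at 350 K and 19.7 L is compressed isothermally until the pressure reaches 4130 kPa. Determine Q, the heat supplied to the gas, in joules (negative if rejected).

-21500 J

P₁ = nRT₁/V₁ = 3.61×8.314×350/19.7 = 533 kPa.
Isothermal: T stays 350 K; PV = const ⇒ V₂ = 2.54 L, P₂ = 4130 kPa.
ΔU = 0 (ideal gas, T constant).
W = nRT ln(V₂/V₁) = 3.61×8.314×350×ln(0.129) = -21500 J.
Q = ΔU + W = -21500 J.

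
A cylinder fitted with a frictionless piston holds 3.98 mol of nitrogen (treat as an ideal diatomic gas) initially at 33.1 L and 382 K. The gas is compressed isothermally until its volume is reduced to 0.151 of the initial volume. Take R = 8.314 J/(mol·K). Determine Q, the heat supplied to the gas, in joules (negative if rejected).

P₁ = nRT₁/V₁ = 3.98×8.314×382/33.1 = 382 kPa.
Isothermal: T stays 382 K; PV = const ⇒ V₂ = 5.00 L, P₂ = 2530 kPa.
ΔU = 0 (ideal gas, T constant).
W = nRT ln(V₂/V₁) = 3.98×8.314×382×ln(0.151) = -23900 J.
Q = ΔU + W = -23900 J.

-23900 J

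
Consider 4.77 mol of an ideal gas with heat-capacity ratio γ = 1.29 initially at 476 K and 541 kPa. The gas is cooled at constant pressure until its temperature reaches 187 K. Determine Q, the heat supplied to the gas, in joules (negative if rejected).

V₁ = nRT₁/P₁ = 4.77×8.314×476/541 = 34.9 L.
Isobaric: P stays 541 kPa; V/T = const ⇒ T₂ = 187 K, V₂ = 13.7 L.
W = PΔV = 541×(13.7−34.9) kPa·L = -11500 J.
ΔU = nCvΔT = 4.77×28.7×(187−476) = -39500 J.
Q = ΔU + W = nCpΔT = -51000 J.

-51000 J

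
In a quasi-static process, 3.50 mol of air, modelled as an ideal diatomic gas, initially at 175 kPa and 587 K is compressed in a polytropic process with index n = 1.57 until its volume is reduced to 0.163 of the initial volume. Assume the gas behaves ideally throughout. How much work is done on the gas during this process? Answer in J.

54300 J

V₁ = nRT₁/P₁ = 3.50×8.314×587/175 = 97.6 L.
Polytropic n=1.57: T₂ = T₁(V₁/V₂)^(n−1) = 587×(6.13)^0.57 = 1650 K; P₂ = P₁(V₁/V₂)^n = 3020 kPa.
W = (P₁V₁−P₂V₂)/(n−1) = (175×97.6−3020×15.9)/0.57 = -54300 J.
Work done on the gas = −W_by = 54300 J.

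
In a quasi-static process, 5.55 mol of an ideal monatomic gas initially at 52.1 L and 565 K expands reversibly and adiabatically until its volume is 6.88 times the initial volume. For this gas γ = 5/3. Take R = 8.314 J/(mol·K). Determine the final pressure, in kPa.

20.1 kPa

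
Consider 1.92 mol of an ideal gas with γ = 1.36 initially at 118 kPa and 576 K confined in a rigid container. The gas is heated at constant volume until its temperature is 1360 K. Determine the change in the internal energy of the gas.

V₁ = nRT₁/P₁ = 1.92×8.314×576/118 = 77.9 L.
Isochoric: V stays 77.9 L; P/T = const ⇒ T₂ = 1360 K, P₂ = 279 kPa.
For an ideal gas ΔU = nCvΔT with Cv = R/(γ−1) = 23.1 J/(mol·K).
ΔU = 1.92×23.1×(1360−576) = 34800 J.

34800 J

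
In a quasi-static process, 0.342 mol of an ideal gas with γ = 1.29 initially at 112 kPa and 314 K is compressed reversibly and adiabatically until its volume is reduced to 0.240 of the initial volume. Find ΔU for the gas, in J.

1580 J

V₁ = nRT₁/P₁ = 0.342×8.314×314/112 = 7.97 L.
Adiabatic: TV^(γ−1) = const ⇒ T₂ = 314×(4.17)^0.290 = 475 K; PV^γ = const ⇒ P₂ = 706 kPa.
For an ideal gas ΔU = nCvΔT with Cv = R/(γ−1) = 28.7 J/(mol·K).
ΔU = 0.342×28.7×(475−314) = 1580 J.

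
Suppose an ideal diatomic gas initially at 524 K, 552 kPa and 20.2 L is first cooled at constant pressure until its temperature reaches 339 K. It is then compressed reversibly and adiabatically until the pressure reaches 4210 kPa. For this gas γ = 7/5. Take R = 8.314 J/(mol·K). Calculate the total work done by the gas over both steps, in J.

-18100 J

n = P₁V₁/(RT₁) = 552×20.2/(8.314×524) = 2.56 mol.
Step 1 — Isobaric: P stays 552 kPa; V/T = const ⇒ T₂ = 339 K, V₂ = 13.1 L.
W = PΔV = 552×(13.1−20.2) kPa·L = -3940 J.
ΔU = nCvΔT = 2.56×20.8×(339−524) = -9840 J.
Q = ΔU + W = nCpΔT = -13800 J.
State after step 1: P = 552 kPa, V = 13.1 L, T = 339 K.
Step 2 — Adiabatic: T₂/T₁ = (P₂/P₁)^((γ−1)/γ) ⇒ T₂ = 339×(7.63)^0.286 = 606 K; V₂ = 3.06 L.
ΔU = nCvΔT = 2.56×20.8×(606−339) = 14200 J.
Q = 0 for an adiabatic process, so W = −ΔU = -14200 J.
Net over both steps: W = -18100 J, Q = -13800 J, ΔU = 4350 J.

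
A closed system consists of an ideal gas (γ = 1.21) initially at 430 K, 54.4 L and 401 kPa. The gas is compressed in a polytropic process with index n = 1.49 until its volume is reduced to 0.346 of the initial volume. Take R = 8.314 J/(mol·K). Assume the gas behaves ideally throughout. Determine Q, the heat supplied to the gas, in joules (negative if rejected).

n = P₁V₁/(RT₁) = 401×54.4/(8.314×430) = 6.10 mol.
Polytropic n=1.49: T₂ = T₁(V₁/V₂)^(n−1) = 430×(2.89)^0.49 = 723 K; P₂ = P₁(V₁/V₂)^n = 1950 kPa.
W = (P₁V₁−P₂V₂)/(n−1) = (401×54.4−1950×18.8)/0.49 = -30400 J.
ΔU = nCvΔT = 6.10×39.6×(723−430) = 70900 J.
Q = ΔU + W = 40500 J.

40500 J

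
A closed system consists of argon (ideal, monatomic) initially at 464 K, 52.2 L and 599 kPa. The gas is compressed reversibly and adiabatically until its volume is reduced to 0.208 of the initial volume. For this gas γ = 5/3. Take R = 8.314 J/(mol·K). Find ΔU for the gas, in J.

n = P₁V₁/(RT₁) = 599×52.2/(8.314×464) = 8.11 mol.
Adiabatic: TV^(γ−1) = const ⇒ T₂ = 464×(4.81)^0.667 = 1320 K; PV^γ = const ⇒ P₂ = 8200 kPa.
For an ideal gas ΔU = nCvΔT with Cv = (3/2)R = 12.5 J/(mol·K).
ΔU = 8.11×12.5×(1320−464) = 86700 J.

86700 J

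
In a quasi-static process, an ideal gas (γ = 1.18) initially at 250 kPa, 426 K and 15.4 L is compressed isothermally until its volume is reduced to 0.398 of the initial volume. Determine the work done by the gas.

-3550 J

n = P₁V₁/(RT₁) = 250×15.4/(8.314×426) = 1.09 mol.
Isothermal: T stays 426 K; PV = const ⇒ V₂ = 6.13 L, P₂ = 628 kPa.
W = nRT ln(V₂/V₁) = 1.09×8.314×426×ln(0.398) = -3550 J.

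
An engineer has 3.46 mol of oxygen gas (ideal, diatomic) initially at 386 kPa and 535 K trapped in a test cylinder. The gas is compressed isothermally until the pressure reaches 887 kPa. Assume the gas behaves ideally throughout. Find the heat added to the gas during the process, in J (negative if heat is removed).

V₁ = nRT₁/P₁ = 3.46×8.314×535/386 = 39.9 L.
Isothermal: T stays 535 K; PV = const ⇒ V₂ = 17.4 L, P₂ = 887 kPa.
ΔU = 0 (ideal gas, T constant).
W = nRT ln(V₂/V₁) = 3.46×8.314×535×ln(0.435) = -12800 J.
Q = ΔU + W = -12800 J.

-12800 J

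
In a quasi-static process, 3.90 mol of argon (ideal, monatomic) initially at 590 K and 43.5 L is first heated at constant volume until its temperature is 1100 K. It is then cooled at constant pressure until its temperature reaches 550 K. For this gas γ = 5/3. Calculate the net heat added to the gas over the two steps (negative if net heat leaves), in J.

-19800 J

P₁ = nRT₁/V₁ = 3.90×8.314×590/43.5 = 440 kPa.
Step 1 — Isochoric: V stays 43.5 L; P/T = const ⇒ T₂ = 1100 K, P₂ = 820 kPa.
W = 0 (no volume change).
ΔU = nCvΔT = 3.90×12.5×(1100−590) = 24800 J.
Q = ΔU = 24800 J.
State after step 1: P = 820 kPa, V = 43.5 L, T = 1100 K.
Step 2 — Isobaric: P stays 820 kPa; V/T = const ⇒ T₂ = 550 K, V₂ = 21.8 L.
W = PΔV = 820×(21.8−43.5) kPa·L = -17800 J.
ΔU = nCvΔT = 3.90×12.5×(550−1100) = -26800 J.
Q = ΔU + W = nCpΔT = -44600 J.
Net over both steps: W = -17800 J, Q = -19800 J, ΔU = -1950 J.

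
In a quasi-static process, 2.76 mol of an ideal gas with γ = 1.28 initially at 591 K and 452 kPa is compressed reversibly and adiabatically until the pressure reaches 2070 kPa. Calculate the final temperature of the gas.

824 K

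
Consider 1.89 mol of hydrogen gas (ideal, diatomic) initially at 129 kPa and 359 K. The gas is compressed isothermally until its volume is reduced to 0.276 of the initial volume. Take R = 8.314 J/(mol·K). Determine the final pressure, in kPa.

V₁ = nRT₁/P₁ = 1.89×8.314×359/129 = 43.7 L.
Isothermal: T stays 359 K; PV = const ⇒ V₂ = 12.1 L, P₂ = 467 kPa.

467 kPa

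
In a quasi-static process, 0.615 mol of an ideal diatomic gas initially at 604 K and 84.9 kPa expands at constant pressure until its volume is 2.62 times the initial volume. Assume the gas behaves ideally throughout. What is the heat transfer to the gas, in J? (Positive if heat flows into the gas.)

V₁ = nRT₁/P₁ = 0.615×8.314×604/84.9 = 36.4 L.
Isobaric: P stays 84.9 kPa; V/T = const ⇒ T₂ = 1580 K, V₂ = 95.3 L.
W = PΔV = 84.9×(95.3−36.4) kPa·L = 5000 J.
ΔU = nCvΔT = 0.615×20.8×(1580−604) = 12500 J.
Q = ΔU + W = nCpΔT = 17500 J.

17500 J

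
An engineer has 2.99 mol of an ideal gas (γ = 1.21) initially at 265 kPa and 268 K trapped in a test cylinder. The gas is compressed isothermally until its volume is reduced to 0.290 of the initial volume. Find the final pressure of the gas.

V₁ = nRT₁/P₁ = 2.99×8.314×268/265 = 25.1 L.
Isothermal: T stays 268 K; PV = const ⇒ V₂ = 7.29 L, P₂ = 914 kPa.

914 kPa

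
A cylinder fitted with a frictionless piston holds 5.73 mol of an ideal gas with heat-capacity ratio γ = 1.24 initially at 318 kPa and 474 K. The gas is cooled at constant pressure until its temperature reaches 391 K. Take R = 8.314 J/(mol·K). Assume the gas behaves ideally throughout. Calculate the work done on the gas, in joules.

3950 J

V₁ = nRT₁/P₁ = 5.73×8.314×474/318 = 71.0 L.
Isobaric: P stays 318 kPa; V/T = const ⇒ T₂ = 391 K, V₂ = 58.6 L.
W = PΔV = 318×(58.6−71.0) kPa·L = -3950 J.
Work done on the gas = −W_by = 3950 J.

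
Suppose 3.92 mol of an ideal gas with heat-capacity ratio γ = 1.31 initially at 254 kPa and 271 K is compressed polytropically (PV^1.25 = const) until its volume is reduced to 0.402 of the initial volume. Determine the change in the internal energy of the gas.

V₁ = nRT₁/P₁ = 3.92×8.314×271/254 = 34.8 L.
Polytropic n=1.25: T₂ = T₁(V₁/V₂)^(n−1) = 271×(2.49)^0.25 = 340 K; P₂ = P₁(V₁/V₂)^n = 794 kPa.
For an ideal gas ΔU = nCvΔT with Cv = R/(γ−1) = 26.8 J/(mol·K).
ΔU = 3.92×26.8×(340−271) = 7290 J.

7290 J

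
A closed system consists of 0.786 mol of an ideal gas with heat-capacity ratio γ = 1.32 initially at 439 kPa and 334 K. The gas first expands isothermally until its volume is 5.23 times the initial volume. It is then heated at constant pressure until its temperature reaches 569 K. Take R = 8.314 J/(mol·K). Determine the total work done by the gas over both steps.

5150 J

V₁ = nRT₁/P₁ = 0.786×8.314×334/439 = 4.97 L.
Step 1 — Isothermal: T stays 334 K; PV = const ⇒ V₂ = 26.0 L, P₂ = 83.9 kPa.
ΔU = 0 (ideal gas, T constant).
W = nRT ln(V₂/V₁) = 0.786×8.314×334×ln(5.23) = 3610 J.
Q = ΔU + W = 3610 J.
State after step 1: P = 83.9 kPa, V = 26.0 L, T = 334 K.
Step 2 — Isobaric: P stays 83.9 kPa; V/T = const ⇒ T₂ = 569 K, V₂ = 44.3 L.
W = PΔV = 83.9×(44.3−26.0) kPa·L = 1540 J.
ΔU = nCvΔT = 0.786×26.0×(569−334) = 4800 J.
Q = ΔU + W = nCpΔT = 6330 J.
Net over both steps: W = 5150 J, Q = 9950 J, ΔU = 4800 J.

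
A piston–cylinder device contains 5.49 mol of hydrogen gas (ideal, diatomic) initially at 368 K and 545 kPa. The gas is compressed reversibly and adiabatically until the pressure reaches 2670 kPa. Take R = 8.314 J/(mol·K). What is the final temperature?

579 K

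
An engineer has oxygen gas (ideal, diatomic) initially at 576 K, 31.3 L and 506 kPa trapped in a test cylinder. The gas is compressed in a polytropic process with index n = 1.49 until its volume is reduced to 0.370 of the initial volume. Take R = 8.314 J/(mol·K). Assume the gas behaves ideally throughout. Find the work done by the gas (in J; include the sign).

-20300 J

n = P₁V₁/(RT₁) = 506×31.3/(8.314×576) = 3.31 mol.
Polytropic n=1.49: T₂ = T₁(V₁/V₂)^(n−1) = 576×(2.70)^0.49 = 938 K; P₂ = P₁(V₁/V₂)^n = 2230 kPa.
W = (P₁V₁−P₂V₂)/(n−1) = (506×31.3−2230×11.6)/0.49 = -20300 J.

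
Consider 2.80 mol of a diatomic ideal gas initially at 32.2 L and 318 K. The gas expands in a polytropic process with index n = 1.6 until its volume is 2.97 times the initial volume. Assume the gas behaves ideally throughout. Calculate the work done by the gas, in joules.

P₁ = nRT₁/V₁ = 2.80×8.314×318/32.2 = 230 kPa.
Polytropic n=1.6: T₂ = T₁(V₁/V₂)^(n−1) = 318×(0.337)^0.60 = 165 K; P₂ = P₁(V₁/V₂)^n = 40.3 kPa.
W = (P₁V₁−P₂V₂)/(n−1) = (230×32.2−40.3×95.6)/0.60 = 5920 J.

5920 J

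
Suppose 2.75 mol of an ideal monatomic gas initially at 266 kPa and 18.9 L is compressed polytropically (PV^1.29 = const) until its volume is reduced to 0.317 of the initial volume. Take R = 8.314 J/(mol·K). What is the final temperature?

T₁ = P₁V₁/(nR) = 266×18.9/(2.75×8.314) = 220 K.
Polytropic n=1.29: T₂ = T₁(V₁/V₂)^(n−1) = 220×(3.15)^0.29 = 307 K; P₂ = P₁(V₁/V₂)^n = 1170 kPa.

307 K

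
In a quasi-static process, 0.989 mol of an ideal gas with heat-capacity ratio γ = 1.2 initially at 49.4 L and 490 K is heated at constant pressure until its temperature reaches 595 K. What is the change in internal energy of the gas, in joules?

4320 J

P₁ = nRT₁/V₁ = 0.989×8.314×490/49.4 = 81.6 kPa.
Isobaric: P stays 81.6 kPa; V/T = const ⇒ T₂ = 595 K, V₂ = 60.0 L.
For an ideal gas ΔU = nCvΔT with Cv = R/(γ−1) = 41.6 J/(mol·K).
ΔU = 0.989×41.6×(595−490) = 4320 J.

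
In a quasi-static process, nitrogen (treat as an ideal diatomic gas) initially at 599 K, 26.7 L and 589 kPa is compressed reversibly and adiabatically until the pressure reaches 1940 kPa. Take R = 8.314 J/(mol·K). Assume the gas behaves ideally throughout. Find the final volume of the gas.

11.4 L

Adiabatic: T₂/T₁ = (P₂/P₁)^((γ−1)/γ) ⇒ T₂ = 599×(3.29)^0.286 = 842 K; V₂ = 11.4 L.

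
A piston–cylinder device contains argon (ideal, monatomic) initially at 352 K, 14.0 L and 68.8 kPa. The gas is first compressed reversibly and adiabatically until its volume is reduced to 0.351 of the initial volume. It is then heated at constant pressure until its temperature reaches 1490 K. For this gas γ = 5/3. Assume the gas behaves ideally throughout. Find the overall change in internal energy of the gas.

n = P₁V₁/(RT₁) = 68.8×14.0/(8.314×352) = 0.329 mol.
Step 1 — Adiabatic: TV^(γ−1) = const ⇒ T₂ = 352×(2.85)^0.667 = 707 K; PV^γ = const ⇒ P₂ = 394 kPa.
ΔU = nCvΔT = 0.329×12.5×(707−352) = 1460 J.
Q = 0 for an adiabatic process, so W = −ΔU = -1460 J.
State after step 1: P = 394 kPa, V = 4.91 L, T = 707 K.
Step 2 — Isobaric: P stays 394 kPa; V/T = const ⇒ T₂ = 1490 K, V₂ = 10.4 L.
W = PΔV = 394×(10.4−4.91) kPa·L = 2140 J.
ΔU = nCvΔT = 0.329×12.5×(1490−707) = 3210 J.
Q = ΔU + W = nCpΔT = 5350 J.
Net over both steps: W = 683 J, Q = 5350 J, ΔU = 4670 J.

4670 J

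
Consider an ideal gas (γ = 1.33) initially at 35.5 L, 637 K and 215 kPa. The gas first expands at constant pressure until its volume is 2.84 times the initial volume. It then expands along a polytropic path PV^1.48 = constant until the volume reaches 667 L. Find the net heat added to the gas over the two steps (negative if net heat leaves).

44400 J

n = P₁V₁/(RT₁) = 215×35.5/(8.314×637) = 1.44 mol.
Step 1 — Isobaric: P stays 215 kPa; V/T = const ⇒ T₂ = 1810 K, V₂ = 101 L.
W = PΔV = 215×(101−35.5) kPa·L = 14000 J.
ΔU = nCvΔT = 1.44×25.2×(1810−637) = 42600 J.
Q = ΔU + W = nCpΔT = 56600 J.
State after step 1: P = 215 kPa, V = 101 L, T = 1810 K.
Step 2 — Polytropic n=1.48: T₂ = T₁(V₁/V₂)^(n−1) = 1810×(0.151)^0.48 = 730 K; P₂ = P₁(V₁/V₂)^n = 13.1 kPa.
W = (P₁V₁−P₂V₂)/(n−1) = (215×101−13.1×667)/0.48 = 26900 J.
ΔU = nCvΔT = 1.44×25.2×(730−1810) = -39200 J.
Q = ΔU + W = -12200 J.
Net over both steps: W = 41000 J, Q = 44400 J, ΔU = 3390 J.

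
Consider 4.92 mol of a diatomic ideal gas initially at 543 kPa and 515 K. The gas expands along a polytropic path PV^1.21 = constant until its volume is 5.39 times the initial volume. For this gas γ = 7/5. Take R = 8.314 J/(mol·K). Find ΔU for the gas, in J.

V₁ = nRT₁/P₁ = 4.92×8.314×515/543 = 38.8 L.
Polytropic n=1.21: T₂ = T₁(V₁/V₂)^(n−1) = 515×(0.186)^0.21 = 362 K; P₂ = P₁(V₁/V₂)^n = 70.7 kPa.
For an ideal gas ΔU = nCvΔT with Cv = (5/2)R = 20.8 J/(mol·K).
ΔU = 4.92×20.8×(362−515) = -15700 J.

-15700 J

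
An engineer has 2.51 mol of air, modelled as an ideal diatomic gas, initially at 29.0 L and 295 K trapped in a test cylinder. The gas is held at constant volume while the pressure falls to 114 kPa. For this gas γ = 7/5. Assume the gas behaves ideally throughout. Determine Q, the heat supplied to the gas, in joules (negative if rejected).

P₁ = nRT₁/V₁ = 2.51×8.314×295/29.0 = 212 kPa.
Isochoric: V stays 29.0 L; P/T = const ⇒ T₂ = 158 K, P₂ = 114 kPa.
W = 0 (no volume change).
ΔU = nCvΔT = 2.51×20.8×(158−295) = -7130 J.
Q = ΔU = -7130 J.

-7130 J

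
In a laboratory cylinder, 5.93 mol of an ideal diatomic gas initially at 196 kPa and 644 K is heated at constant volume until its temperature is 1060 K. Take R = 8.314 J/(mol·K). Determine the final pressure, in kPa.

323 kPa

V₁ = nRT₁/P₁ = 5.93×8.314×644/196 = 162 L.
Isochoric: V stays 162 L; P/T = const ⇒ T₂ = 1060 K, P₂ = 323 kPa.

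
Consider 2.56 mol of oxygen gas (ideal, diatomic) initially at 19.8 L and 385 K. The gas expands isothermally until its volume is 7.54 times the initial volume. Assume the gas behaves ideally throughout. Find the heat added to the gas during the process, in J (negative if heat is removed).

P₁ = nRT₁/V₁ = 2.56×8.314×385/19.8 = 414 kPa.
Isothermal: T stays 385 K; PV = const ⇒ V₂ = 149 L, P₂ = 54.9 kPa.
ΔU = 0 (ideal gas, T constant).
W = nRT ln(V₂/V₁) = 2.56×8.314×385×ln(7.54) = 16600 J.
Q = ΔU + W = 16600 J.

16600 J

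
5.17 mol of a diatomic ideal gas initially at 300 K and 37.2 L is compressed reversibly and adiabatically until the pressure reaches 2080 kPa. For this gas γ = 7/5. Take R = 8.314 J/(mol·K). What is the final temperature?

501 K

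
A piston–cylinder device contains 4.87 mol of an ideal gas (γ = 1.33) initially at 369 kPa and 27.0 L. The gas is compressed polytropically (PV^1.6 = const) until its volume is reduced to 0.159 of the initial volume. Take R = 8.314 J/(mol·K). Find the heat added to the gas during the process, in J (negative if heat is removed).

T₁ = P₁V₁/(nR) = 369×27.0/(4.87×8.314) = 246 K.
Polytropic n=1.6: T₂ = T₁(V₁/V₂)^(n−1) = 246×(6.29)^0.60 = 742 K; P₂ = P₁(V₁/V₂)^n = 7000 kPa.
W = (P₁V₁−P₂V₂)/(n−1) = (369×27.0−7000×4.29)/0.60 = -33400 J.
ΔU = nCvΔT = 4.87×25.2×(742−246) = 60800 J.
Q = ΔU + W = 27400 J.

27400 J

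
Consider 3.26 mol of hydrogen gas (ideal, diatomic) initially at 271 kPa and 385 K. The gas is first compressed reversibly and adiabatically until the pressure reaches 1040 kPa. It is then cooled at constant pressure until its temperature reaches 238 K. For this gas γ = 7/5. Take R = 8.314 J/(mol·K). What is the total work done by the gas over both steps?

-21100 J

V₁ = nRT₁/P₁ = 3.26×8.314×385/271 = 38.5 L.
Step 1 — Adiabatic: T₂/T₁ = (P₂/P₁)^((γ−1)/γ) ⇒ T₂ = 385×(3.84)^0.286 = 565 K; V₂ = 14.7 L.
ΔU = nCvΔT = 3.26×20.8×(565−385) = 12200 J.
Q = 0 for an adiabatic process, so W = −ΔU = -12200 J.
State after step 1: P = 1040 kPa, V = 14.7 L, T = 565 K.
Step 2 — Isobaric: P stays 1040 kPa; V/T = const ⇒ T₂ = 238 K, V₂ = 6.20 L.
W = PΔV = 1040×(6.20−14.7) kPa·L = -8870 J.
ΔU = nCvΔT = 3.26×20.8×(238−565) = -22200 J.
Q = ΔU + W = nCpΔT = -31100 J.
Net over both steps: W = -21100 J, Q = -31100 J, ΔU = -9960 J.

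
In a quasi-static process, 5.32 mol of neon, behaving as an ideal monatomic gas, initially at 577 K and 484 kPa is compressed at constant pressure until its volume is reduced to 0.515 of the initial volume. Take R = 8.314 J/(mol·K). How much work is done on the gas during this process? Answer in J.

V₁ = nRT₁/P₁ = 5.32×8.314×577/484 = 52.7 L.
Isobaric: P stays 484 kPa; V/T = const ⇒ T₂ = 297 K, V₂ = 27.2 L.
W = PΔV = 484×(27.2−52.7) kPa·L = -12400 J.
Work done on the gas = −W_by = 12400 J.

12400 J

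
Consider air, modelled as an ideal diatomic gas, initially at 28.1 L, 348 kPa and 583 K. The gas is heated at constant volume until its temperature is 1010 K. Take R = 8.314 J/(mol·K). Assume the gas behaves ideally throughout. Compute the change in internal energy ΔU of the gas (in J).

17900 J

n = P₁V₁/(RT₁) = 348×28.1/(8.314×583) = 2.02 mol.
Isochoric: V stays 28.1 L; P/T = const ⇒ T₂ = 1010 K, P₂ = 603 kPa.
For an ideal gas ΔU = nCvΔT with Cv = (5/2)R = 20.8 J/(mol·K).
ΔU = 2.02×20.8×(1010−583) = 17900 J.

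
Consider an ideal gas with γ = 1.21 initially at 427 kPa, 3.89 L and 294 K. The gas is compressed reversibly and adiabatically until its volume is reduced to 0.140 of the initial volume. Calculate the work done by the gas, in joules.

n = P₁V₁/(RT₁) = 427×3.89/(8.314×294) = 0.680 mol.
Adiabatic: TV^(γ−1) = const ⇒ T₂ = 294×(7.14)^0.210 = 444 K; PV^γ = const ⇒ P₂ = 4610 kPa.
ΔU = nCvΔT = 0.680×39.6×(444−294) = 4040 J.
Q = 0 for an adiabatic process, so W = −ΔU = -4040 J.

-4040 J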